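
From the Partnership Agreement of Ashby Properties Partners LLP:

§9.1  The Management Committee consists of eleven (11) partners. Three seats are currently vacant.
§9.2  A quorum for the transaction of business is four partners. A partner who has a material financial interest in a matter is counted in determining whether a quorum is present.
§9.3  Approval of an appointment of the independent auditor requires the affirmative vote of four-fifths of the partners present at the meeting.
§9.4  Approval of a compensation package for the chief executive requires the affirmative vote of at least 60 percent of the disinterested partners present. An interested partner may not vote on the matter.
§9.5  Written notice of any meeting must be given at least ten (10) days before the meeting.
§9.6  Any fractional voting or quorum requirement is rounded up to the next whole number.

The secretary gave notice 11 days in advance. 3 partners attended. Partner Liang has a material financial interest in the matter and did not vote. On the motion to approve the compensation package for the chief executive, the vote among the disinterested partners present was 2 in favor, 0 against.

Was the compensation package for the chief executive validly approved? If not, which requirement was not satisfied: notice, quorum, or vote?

Invalid — quorum requirement not satisfied.

Notice: 11 days given; 10 required (11 ≥ 10). Satisfied.
Quorum: 3 present (interested partners count toward quorum); quorum is 4. Not satisfied.
Vote: the compensation package for the chief executive requires three-fifths of the disinterested partners present (3 − 1 = 2). 3/5 of 2 = 1.20, rounded up to 2, so 2 affirmative votes are needed; 2 voted in favor. Satisfied. (Moot — without a quorum no business can be validly transacted.)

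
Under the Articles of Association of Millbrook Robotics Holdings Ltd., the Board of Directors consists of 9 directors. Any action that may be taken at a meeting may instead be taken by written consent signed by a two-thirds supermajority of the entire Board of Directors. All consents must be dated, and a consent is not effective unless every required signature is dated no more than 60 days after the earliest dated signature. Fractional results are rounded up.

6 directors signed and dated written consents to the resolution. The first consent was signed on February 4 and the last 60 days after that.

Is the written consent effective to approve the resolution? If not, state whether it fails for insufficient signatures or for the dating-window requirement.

Signatures required: a two-thirds supermajority of 9 — 2/3 of 9 = 6, so 6 needed; 6 signed. Sufficient.
Dating window: the latest signature is 60 days after the earliest; the limit is 60 days. Within the window.

Effective — both the signature and dating-window requirements are satisfied.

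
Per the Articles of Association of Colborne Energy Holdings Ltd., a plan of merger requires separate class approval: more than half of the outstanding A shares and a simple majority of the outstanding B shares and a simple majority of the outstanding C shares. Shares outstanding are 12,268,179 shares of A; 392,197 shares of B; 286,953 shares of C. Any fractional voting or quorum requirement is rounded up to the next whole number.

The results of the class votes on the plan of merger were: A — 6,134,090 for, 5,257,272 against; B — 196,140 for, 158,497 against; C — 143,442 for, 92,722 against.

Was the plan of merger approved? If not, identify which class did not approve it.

A: a majority of 12268179 is 6134090; 6,134,090 required, 6,134,090 in favor — approved.
B: a majority of 392197 is 196099; 196,099 required, 196,140 in favor — approved.
C: a majority of 286953 is 143477; 143,477 required, 143,442 in favor — not approved.

Not approved — the C shares did not give the required vote.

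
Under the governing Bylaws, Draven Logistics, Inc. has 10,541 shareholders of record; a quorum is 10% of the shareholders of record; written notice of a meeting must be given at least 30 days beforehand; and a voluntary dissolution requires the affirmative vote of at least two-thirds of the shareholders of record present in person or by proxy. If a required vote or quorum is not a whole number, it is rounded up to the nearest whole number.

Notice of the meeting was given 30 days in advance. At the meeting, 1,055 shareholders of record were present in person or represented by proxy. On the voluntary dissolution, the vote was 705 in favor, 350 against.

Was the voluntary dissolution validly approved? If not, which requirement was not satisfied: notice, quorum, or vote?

Valid — all requirements satisfied.

Notice: 30 days given; 30 required. Satisfied.
Quorum: 10% of 10,541 = 1,054.10, rounded up to 1,055; 1,055 present. Satisfied.
Vote: requires two-thirds of those present (1,055); 2/3 of 1055 = 703.33, rounded up to 704, so 704 needed; 705 in favor. Satisfied.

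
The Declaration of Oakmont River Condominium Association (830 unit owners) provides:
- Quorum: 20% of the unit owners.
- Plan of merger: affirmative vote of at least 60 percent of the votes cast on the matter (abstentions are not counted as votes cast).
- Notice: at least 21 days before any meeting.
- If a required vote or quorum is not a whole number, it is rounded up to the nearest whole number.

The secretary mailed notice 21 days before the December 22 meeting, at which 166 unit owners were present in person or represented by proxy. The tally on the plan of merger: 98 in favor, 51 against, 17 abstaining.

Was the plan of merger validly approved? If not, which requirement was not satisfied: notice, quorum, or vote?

Notice: 21 days given; 21 required. Satisfied.
Quorum: 20% of 830 = 166; 166 present. Satisfied.
Vote: requires three-fifths of the votes cast (166 − 17 abstaining = 149); 3/5 of 149 = 89.40, rounded up to 90, so 90 needed; 98 in favor. Satisfied.

Valid — all requirements satisfied.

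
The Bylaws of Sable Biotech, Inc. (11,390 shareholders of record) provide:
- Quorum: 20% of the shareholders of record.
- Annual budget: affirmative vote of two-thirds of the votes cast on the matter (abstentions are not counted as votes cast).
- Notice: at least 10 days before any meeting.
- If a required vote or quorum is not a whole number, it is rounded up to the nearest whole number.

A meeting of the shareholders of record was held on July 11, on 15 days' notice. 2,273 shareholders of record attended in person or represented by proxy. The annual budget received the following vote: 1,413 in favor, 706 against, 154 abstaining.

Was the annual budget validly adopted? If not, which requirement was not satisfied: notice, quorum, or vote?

Invalid — quorum requirement not satisfied.

Notice: 15 days given; 10 required. Satisfied.
Quorum: 20% of 11,390 = 2,278; 2,273 present. Not satisfied.
Vote: requires two-thirds of the votes cast (2,273 − 154 abstaining = 2,119); 2/3 of 2119 = 1412.67, rounded up to 1413, so 1,413 needed; 1,413 in favor. Satisfied.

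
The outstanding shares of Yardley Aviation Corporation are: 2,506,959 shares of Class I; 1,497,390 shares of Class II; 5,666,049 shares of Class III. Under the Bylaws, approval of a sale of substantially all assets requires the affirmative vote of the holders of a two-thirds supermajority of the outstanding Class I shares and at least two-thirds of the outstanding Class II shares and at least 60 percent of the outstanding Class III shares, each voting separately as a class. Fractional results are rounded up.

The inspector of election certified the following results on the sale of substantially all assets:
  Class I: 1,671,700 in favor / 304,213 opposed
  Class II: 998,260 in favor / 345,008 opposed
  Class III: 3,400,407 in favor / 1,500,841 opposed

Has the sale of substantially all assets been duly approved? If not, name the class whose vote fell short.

Class I: 2/3 of 2506959 = 1671306; 1,671,306 required, 1,671,700 in favor — approved.
Class II: 2/3 of 1497390 = 998260; 998,260 required, 998,260 in favor — approved.
Class III: 3/5 of 5666049 = 3399629.40, rounded up to 3399630; 3,399,630 required, 3,400,407 in favor — approved.

Approved — every class gave the required vote.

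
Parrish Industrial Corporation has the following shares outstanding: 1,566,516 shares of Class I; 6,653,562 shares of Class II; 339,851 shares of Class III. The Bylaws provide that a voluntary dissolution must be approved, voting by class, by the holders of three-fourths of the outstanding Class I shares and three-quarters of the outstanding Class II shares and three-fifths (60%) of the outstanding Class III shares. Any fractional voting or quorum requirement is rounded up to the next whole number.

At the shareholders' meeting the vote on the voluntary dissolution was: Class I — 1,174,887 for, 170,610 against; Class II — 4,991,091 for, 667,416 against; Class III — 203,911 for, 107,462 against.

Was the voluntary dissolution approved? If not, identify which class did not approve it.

Class I: 3/4 of 1566516 = 1174887; 1,174,887 required, 1,174,887 in favor — approved.
Class II: 3/4 of 6653562 = 4990171.50, rounded up to 4990172; 4,990,172 required, 4,991,091 in favor — approved.
Class III: 3/5 of 339851 = 203910.60, rounded up to 203911; 203,911 required, 203,911 in favor — approved.

Approved — every class gave the required vote.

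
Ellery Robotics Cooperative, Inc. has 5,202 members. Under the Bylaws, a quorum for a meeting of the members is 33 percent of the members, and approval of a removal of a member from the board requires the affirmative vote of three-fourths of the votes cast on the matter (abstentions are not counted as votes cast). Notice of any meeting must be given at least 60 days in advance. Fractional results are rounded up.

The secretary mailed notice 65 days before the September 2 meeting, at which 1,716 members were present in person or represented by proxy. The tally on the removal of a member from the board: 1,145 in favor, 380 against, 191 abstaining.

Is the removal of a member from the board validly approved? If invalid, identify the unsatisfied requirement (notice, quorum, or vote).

Invalid — quorum requirement not satisfied.

Notice: 65 days given; 60 required. Satisfied.
Quorum: 33% of 5,202 = 1,716.66, rounded up to 1,717; 1,716 present. Not satisfied.
Vote: requires three-fourths of the votes cast (1,716 − 191 abstaining = 1,525); 3/4 of 1525 = 1143.75, rounded up to 1144, so 1,144 needed; 1,145 in favor. Satisfied.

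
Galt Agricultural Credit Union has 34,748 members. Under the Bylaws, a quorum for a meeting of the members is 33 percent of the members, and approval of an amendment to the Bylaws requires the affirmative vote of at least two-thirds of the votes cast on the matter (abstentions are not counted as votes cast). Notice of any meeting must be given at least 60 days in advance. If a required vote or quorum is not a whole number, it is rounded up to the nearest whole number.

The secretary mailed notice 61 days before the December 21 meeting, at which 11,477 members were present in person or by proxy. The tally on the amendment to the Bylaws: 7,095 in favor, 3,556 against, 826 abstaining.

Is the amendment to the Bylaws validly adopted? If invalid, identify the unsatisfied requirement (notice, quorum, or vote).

Invalid — vote requirement not satisfied.

Notice: 61 days given; 60 required. Satisfied.
Quorum: 33% of 34,748 = 11,466.84, rounded up to 11,467; 11,477 present. Satisfied.
Vote: requires two-thirds of the votes cast (11,477 − 826 abstaining = 10,651); 2/3 of 10651 = 7100.67, rounded up to 7101, so 7,101 needed; 7,095 in favor. Not satisfied.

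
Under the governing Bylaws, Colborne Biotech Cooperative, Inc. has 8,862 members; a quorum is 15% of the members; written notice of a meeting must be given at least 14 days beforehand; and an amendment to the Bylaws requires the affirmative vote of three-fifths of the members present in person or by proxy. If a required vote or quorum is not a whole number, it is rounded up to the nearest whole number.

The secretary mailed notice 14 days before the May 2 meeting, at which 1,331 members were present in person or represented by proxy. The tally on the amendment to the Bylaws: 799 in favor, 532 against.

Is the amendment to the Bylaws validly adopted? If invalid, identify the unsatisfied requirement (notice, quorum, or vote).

Valid — all requirements satisfied.

Notice: 14 days given; 14 required. Satisfied.
Quorum: 15% of 8,862 = 1,329.30, rounded up to 1,330; 1,331 present. Satisfied.
Vote: requires three-fifths of those present (1,331); 3/5 of 1331 = 798.60, rounded up to 799, so 799 needed; 799 in favor. Satisfied.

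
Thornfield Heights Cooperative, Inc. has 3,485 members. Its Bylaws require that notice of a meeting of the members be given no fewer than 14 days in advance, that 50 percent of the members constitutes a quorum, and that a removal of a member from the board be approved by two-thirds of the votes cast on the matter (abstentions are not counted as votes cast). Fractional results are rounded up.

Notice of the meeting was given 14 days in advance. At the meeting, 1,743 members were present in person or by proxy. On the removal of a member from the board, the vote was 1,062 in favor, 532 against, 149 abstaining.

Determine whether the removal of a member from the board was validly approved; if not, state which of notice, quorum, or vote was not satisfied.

Notice: 14 days given; 14 required. Satisfied.
Quorum: 50% of 3,485 = 1,742.50, rounded up to 1,743; 1,743 present. Satisfied.
Vote: requires two-thirds of the votes cast (1,743 − 149 abstaining = 1,594); 2/3 of 1594 = 1062.67, rounded up to 1063, so 1,063 needed; 1,062 in favor. Not satisfied.

Invalid — vote requirement not satisfied.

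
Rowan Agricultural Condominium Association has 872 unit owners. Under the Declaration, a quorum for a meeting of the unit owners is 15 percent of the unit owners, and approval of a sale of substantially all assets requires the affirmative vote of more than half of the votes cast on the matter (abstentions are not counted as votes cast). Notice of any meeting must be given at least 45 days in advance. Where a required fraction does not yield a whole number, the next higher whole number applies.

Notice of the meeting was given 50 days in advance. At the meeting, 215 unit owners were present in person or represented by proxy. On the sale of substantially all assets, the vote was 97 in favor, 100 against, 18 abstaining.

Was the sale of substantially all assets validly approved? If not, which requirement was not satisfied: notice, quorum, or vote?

Notice: 50 days given; 45 required. Satisfied.
Quorum: 15% of 872 = 130.80, rounded up to 131; 215 present. Satisfied.
Vote: requires a majority of the votes cast (215 − 18 abstaining = 197); a majority of 197 is 99, so 99 needed; 97 in favor. Not satisfied.

Invalid — vote requirement not satisfied.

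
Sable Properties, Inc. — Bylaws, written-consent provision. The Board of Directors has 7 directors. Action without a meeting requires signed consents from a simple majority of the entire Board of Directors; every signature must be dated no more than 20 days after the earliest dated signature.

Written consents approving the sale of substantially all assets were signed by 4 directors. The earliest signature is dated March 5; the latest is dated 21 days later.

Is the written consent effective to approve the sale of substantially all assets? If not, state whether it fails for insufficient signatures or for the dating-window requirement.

Not effective — dating-window requirement not satisfied.

Signatures required: a simple majority of 7 — a majority of 7 is 4, so 4 needed; 4 signed. Sufficient.
Dating window: the latest signature is 21 days after the earliest; the limit is 20 days. Outside the window.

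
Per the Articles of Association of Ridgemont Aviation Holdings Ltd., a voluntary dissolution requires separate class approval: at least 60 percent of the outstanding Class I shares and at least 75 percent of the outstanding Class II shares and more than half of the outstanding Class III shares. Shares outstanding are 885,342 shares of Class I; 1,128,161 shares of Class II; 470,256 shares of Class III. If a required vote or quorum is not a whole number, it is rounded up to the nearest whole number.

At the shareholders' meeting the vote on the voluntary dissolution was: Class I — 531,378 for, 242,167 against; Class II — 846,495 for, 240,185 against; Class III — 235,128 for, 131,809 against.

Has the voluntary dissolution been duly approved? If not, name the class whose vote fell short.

Not approved — the Class III shares did not give the required vote.

Class I: 3/5 of 885342 = 531205.20, rounded up to 531206; 531,206 required, 531,378 in favor — approved.
Class II: 3/4 of 1128161 = 846120.75, rounded up to 846121; 846,121 required, 846,495 in favor — approved.
Class III: a majority of 470256 is 235129; 235,129 required, 235,128 in favor — not approved.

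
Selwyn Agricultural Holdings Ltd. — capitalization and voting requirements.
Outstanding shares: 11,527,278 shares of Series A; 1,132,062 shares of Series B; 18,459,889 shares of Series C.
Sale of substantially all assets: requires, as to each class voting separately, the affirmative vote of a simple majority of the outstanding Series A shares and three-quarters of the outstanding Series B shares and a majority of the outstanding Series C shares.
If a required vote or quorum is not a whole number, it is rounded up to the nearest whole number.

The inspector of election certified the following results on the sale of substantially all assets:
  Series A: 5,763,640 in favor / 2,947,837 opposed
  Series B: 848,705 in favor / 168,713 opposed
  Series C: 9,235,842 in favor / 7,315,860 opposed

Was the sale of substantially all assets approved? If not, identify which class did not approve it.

Series A: a majority of 11527278 is 5763640; 5,763,640 required, 5,763,640 in favor — approved.
Series B: 3/4 of 1132062 = 849046.50, rounded up to 849047; 849,047 required, 848,705 in favor — not approved.
Series C: a majority of 18459889 is 9229945; 9,229,945 required, 9,235,842 in favor — approved.

Not approved — the Series B shares did not give the required vote.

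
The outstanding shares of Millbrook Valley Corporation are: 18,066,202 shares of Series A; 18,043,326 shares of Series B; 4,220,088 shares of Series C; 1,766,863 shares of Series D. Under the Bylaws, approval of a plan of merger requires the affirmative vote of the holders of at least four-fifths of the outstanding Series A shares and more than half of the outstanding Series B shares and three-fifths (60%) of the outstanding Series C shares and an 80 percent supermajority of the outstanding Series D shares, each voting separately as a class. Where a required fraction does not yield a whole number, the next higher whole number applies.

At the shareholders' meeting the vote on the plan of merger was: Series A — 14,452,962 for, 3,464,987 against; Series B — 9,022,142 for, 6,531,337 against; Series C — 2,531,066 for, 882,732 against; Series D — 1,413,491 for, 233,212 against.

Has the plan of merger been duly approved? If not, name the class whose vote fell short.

Series A: 4/5 of 18066202 = 14452961.60, rounded up to 14452962; 14,452,962 required, 14,452,962 in favor — approved.
Series B: a majority of 18043326 is 9021664; 9,021,664 required, 9,022,142 in favor — approved.
Series C: 3/5 of 4220088 = 2532052.80, rounded up to 2532053; 2,532,053 required, 2,531,066 in favor — not approved.
Series D: 4/5 of 1766863 = 1413490.40, rounded up to 1413491; 1,413,491 required, 1,413,491 in favor — approved.

Not approved — the Series C shares did not give the required vote.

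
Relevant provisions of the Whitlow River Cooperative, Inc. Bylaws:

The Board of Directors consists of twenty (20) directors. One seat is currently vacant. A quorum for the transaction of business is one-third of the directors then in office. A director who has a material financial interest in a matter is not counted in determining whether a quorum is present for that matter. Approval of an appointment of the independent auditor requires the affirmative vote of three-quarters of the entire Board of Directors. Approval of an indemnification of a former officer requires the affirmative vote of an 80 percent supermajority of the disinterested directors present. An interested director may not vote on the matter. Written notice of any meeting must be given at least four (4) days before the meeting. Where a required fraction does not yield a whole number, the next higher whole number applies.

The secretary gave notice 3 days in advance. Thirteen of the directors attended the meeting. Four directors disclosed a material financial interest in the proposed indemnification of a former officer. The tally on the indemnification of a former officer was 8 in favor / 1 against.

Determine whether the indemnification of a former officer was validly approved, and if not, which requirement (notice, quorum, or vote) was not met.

Notice: 3 days given; 4 required (3 < 4). Not satisfied.
Quorum: 13 present, but the 4 interested directors do not count, leaving 9. Quorum is 7. Satisfied.
Vote: the indemnification of a former officer requires four-fifths of the disinterested directors present (13 − 4 = 9). 4/5 of 9 = 7.20, rounded up to 8, so 8 affirmative votes are needed; 8 voted in favor. Satisfied.

Invalid — notice requirement not satisfied.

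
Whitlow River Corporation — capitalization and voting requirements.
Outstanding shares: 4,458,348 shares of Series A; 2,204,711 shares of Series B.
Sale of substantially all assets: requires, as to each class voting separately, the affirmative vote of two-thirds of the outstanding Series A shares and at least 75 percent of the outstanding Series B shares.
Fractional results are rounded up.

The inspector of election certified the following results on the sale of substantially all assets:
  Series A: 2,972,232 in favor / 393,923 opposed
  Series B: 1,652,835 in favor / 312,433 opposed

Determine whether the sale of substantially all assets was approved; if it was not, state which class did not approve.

Series A: 2/3 of 4458348 = 2972232; 2,972,232 required, 2,972,232 in favor — approved.
Series B: 3/4 of 2204711 = 1653533.25, rounded up to 1653534; 1,653,534 required, 1,652,835 in favor — not approved.

Not approved — the Series B shares did not give the required vote.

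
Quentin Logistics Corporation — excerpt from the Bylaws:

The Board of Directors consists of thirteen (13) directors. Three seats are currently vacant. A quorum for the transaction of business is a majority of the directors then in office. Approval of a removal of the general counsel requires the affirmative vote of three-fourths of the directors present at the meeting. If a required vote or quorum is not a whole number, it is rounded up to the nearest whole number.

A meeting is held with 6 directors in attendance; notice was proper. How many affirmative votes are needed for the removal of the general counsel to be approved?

The removal of the general counsel requires three-fourths of the directors present (6).
3/4 of 6 = 4.50, rounded up to 5.

5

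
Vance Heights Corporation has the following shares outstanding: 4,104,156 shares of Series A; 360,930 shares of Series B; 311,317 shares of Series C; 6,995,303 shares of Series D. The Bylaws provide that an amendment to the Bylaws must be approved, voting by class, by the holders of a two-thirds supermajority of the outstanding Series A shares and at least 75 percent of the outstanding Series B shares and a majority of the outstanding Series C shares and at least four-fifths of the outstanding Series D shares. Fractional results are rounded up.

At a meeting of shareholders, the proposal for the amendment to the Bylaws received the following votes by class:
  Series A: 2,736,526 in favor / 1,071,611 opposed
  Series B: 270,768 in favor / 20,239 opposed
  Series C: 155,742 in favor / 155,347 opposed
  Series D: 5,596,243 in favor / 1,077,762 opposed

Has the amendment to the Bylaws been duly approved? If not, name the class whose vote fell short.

Approved — every class gave the required vote.

Series A: 2/3 of 4104156 = 2736104; 2,736,104 required, 2,736,526 in favor — approved.
Series B: 3/4 of 360930 = 270697.50, rounded up to 270698; 270,698 required, 270,768 in favor — approved.
Series C: a majority of 311317 is 155659; 155,659 required, 155,742 in favor — approved.
Series D: 4/5 of 6995303 = 5596242.40, rounded up to 5596243; 5,596,243 required, 5,596,243 in favor — approved.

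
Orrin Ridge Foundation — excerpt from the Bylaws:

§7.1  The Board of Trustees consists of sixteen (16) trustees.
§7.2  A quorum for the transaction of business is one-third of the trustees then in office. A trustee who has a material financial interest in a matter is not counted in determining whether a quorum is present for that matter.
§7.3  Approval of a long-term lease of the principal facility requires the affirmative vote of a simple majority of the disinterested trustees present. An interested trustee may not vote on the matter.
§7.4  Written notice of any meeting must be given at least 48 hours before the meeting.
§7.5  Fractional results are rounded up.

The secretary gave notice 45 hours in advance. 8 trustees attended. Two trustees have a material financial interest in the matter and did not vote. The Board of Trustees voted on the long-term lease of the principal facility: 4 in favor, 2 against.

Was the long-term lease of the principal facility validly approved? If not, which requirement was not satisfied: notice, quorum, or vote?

Invalid — notice requirement not satisfied.

Notice: 45 hours given; 48 required (45 < 48). Not satisfied.
Quorum: 8 present, but the 2 interested trustees do not count, leaving 6. Quorum is 6. Satisfied.
Vote: the long-term lease of the principal facility requires a majority of the disinterested trustees present (8 − 2 = 6). A majority of 6 is 4, so 4 affirmative votes are needed; 4 voted in favor. Satisfied.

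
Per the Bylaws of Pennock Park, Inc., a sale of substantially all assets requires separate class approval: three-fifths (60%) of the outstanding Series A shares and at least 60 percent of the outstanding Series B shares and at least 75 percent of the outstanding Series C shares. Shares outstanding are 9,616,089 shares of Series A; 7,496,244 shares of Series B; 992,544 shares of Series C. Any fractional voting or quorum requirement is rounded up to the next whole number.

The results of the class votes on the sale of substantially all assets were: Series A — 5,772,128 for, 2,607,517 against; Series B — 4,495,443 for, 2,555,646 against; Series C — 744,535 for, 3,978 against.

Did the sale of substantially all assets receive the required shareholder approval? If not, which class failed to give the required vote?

Not approved — the Series B shares did not give the required vote.

Series A: 3/5 of 9616089 = 5769653.40, rounded up to 5769654; 5,769,654 required, 5,772,128 in favor — approved.
Series B: 3/5 of 7496244 = 4497746.40, rounded up to 4497747; 4,497,747 required, 4,495,443 in favor — not approved.
Series C: 3/4 of 992544 = 744408; 744,408 required, 744,535 in favor — approved.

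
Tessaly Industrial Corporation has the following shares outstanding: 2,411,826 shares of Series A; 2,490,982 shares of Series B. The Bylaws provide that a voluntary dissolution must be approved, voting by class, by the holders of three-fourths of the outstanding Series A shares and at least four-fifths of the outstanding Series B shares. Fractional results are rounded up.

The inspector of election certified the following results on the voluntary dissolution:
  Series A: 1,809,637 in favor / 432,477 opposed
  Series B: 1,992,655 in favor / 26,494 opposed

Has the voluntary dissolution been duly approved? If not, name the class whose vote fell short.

Series A: 3/4 of 2411826 = 1808869.50, rounded up to 1808870; 1,808,870 required, 1,809,637 in favor — approved.
Series B: 4/5 of 2490982 = 1992785.60, rounded up to 1992786; 1,992,786 required, 1,992,655 in favor — not approved.

Not approved — the Series B shares did not give the required vote.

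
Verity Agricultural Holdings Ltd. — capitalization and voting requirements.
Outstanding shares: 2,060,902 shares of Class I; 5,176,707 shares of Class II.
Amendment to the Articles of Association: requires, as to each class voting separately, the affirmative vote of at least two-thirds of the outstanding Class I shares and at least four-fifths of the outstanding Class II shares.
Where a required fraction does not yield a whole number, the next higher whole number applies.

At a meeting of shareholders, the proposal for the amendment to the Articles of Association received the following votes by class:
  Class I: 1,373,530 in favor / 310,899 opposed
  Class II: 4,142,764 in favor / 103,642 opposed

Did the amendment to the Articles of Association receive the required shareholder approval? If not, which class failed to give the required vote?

Class I: 2/3 of 2060902 = 1373934.67, rounded up to 1373935; 1,373,935 required, 1,373,530 in favor — not approved.
Class II: 4/5 of 5176707 = 4141365.60, rounded up to 4141366; 4,141,366 required, 4,142,764 in favor — approved.

Not approved — the Class I shares did not give the required vote.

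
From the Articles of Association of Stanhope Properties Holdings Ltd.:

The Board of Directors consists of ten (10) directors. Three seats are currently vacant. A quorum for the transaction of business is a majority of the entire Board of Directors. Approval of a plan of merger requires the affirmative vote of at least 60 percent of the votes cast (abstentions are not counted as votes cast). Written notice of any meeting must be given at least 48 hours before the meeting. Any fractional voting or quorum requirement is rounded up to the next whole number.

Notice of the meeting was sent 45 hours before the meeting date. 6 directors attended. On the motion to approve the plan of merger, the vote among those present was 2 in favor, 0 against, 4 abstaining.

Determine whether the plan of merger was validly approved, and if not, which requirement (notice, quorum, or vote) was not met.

Invalid — notice requirement not satisfied.

Notice: 45 hours given; 48 required (45 < 48). Not satisfied.
Quorum: 6 present; quorum is 6. Satisfied.
Vote: the plan of merger requires three-fifths of the votes cast (6 present − 4 abstaining = 2). 3/5 of 2 = 1.20, rounded up to 2, so 2 affirmative votes are needed; 2 voted in favor. Satisfied.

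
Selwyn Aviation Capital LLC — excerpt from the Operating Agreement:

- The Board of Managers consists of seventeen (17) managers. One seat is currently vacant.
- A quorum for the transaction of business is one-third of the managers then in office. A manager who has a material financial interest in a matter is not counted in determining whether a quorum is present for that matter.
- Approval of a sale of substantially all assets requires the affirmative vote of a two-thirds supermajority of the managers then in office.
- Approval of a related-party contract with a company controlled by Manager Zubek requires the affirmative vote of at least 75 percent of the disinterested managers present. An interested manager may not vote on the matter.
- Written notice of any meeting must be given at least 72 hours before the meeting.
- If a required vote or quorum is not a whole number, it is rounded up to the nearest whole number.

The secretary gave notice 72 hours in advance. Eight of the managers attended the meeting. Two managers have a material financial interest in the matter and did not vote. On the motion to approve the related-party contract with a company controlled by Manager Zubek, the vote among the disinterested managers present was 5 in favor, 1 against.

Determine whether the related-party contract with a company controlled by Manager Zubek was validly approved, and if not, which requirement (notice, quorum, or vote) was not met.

Notice: 72 hours given; 72 required (72 ≥ 72). Satisfied.
Quorum: 8 present, but the 2 interested managers do not count, leaving 6. Quorum is 6. Satisfied.
Vote: the related-party contract with a company controlled by Manager Zubek requires three-fourths of the disinterested managers present (8 − 2 = 6). 3/4 of 6 = 4.50, rounded up to 5, so 5 affirmative votes are needed; 5 voted in favor. Satisfied.

Valid — all requirements satisfied.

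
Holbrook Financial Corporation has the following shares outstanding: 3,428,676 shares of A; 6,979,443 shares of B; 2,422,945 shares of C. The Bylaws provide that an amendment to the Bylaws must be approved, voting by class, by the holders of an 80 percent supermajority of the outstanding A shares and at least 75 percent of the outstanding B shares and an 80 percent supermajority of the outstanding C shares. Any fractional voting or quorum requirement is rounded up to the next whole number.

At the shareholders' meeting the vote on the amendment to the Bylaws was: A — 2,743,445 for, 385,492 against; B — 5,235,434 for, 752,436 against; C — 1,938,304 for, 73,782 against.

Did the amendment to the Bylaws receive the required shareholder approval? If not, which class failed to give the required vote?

A: 4/5 of 3428676 = 2742940.80, rounded up to 2742941; 2,742,941 required, 2,743,445 in favor — approved.
B: 3/4 of 6979443 = 5234582.25, rounded up to 5234583; 5,234,583 required, 5,235,434 in favor — approved.
C: 4/5 of 2422945 = 1938356; 1,938,356 required, 1,938,304 in favor — not approved.

Not approved — the C shares did not give the required vote.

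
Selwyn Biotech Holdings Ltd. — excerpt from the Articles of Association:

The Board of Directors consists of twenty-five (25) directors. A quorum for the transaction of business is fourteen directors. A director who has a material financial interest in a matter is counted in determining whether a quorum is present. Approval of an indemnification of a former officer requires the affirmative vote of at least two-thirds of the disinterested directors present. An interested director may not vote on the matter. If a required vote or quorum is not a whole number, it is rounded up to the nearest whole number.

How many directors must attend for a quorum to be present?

The quorum is fixed at 14.

14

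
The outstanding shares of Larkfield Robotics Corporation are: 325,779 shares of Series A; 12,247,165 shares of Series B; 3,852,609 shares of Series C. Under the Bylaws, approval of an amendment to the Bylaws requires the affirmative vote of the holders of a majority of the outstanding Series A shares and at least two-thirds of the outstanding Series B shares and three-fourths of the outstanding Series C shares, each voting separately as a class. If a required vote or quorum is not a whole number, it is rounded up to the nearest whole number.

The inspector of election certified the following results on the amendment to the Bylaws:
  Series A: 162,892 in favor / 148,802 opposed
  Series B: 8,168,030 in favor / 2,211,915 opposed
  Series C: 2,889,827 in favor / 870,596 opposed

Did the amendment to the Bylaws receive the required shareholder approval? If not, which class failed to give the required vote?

Series A: a majority of 325779 is 162890; 162,890 required, 162,892 in favor — approved.
Series B: 2/3 of 12247165 = 8164776.67, rounded up to 8164777; 8,164,777 required, 8,168,030 in favor — approved.
Series C: 3/4 of 3852609 = 2889456.75, rounded up to 2889457; 2,889,457 required, 2,889,827 in favor — approved.

Approved — every class gave the required vote.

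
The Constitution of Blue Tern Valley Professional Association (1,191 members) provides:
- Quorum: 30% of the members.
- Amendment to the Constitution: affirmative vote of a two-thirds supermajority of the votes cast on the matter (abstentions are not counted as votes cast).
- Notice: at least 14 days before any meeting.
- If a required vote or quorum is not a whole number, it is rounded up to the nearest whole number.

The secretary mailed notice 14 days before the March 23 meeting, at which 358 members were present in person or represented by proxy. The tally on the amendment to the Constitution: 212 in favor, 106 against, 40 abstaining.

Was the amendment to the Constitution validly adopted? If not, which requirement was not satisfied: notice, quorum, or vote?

Notice: 14 days given; 14 required. Satisfied.
Quorum: 30% of 1,191 = 357.30, rounded up to 358; 358 present. Satisfied.
Vote: requires two-thirds of the votes cast (358 − 40 abstaining = 318); 2/3 of 318 = 212, so 212 needed; 212 in favor. Satisfied.

Valid — all requirements satisfied.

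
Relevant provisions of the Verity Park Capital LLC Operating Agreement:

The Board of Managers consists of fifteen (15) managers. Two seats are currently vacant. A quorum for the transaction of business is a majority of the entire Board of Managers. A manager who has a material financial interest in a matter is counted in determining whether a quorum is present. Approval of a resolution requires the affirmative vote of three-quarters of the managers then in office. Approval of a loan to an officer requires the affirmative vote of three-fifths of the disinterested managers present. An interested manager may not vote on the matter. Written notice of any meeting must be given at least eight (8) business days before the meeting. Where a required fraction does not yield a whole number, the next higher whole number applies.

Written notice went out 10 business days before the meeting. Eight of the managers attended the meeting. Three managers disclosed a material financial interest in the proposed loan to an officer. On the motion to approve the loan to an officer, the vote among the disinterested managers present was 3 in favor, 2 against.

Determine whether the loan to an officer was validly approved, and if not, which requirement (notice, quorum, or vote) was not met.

Notice: 10 business days given; 8 required (10 ≥ 8). Satisfied.
Quorum: 8 present (interested managers count toward quorum); quorum is 8. Satisfied.
Vote: the loan to an officer requires three-fifths of the disinterested managers present (8 − 3 = 5). 3/5 of 5 = 3, so 3 affirmative votes are needed; 3 voted in favor. Satisfied.

Valid — all requirements satisfied.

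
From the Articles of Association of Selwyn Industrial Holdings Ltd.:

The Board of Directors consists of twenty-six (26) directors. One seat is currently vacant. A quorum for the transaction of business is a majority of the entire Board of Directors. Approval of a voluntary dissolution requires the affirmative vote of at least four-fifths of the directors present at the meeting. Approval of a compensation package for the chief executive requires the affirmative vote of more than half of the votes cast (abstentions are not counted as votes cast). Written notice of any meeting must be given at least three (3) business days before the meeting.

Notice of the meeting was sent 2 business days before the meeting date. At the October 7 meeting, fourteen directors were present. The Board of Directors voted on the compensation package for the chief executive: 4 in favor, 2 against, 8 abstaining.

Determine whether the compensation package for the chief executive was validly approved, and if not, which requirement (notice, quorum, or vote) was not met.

Invalid — notice requirement not satisfied.

Notice: 2 business days given; 3 required (2 < 3). Not satisfied.
Quorum: 14 present; quorum is 14. Satisfied.
Vote: the compensation package for the chief executive requires a majority of the votes cast (14 present − 8 abstaining = 6). A majority of 6 is 4, so 4 affirmative votes are needed; 4 voted in favor. Satisfied.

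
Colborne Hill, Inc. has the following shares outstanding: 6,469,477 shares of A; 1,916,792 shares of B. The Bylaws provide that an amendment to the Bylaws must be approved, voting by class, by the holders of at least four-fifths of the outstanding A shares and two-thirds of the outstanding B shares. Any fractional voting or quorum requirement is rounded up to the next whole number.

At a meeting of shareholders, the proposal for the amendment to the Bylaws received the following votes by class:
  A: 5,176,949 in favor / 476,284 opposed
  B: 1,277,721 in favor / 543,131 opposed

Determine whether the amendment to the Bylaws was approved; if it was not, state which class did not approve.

A: 4/5 of 6469477 = 5175581.60, rounded up to 5175582; 5,175,582 required, 5,176,949 in favor — approved.
B: 2/3 of 1916792 = 1277861.33, rounded up to 1277862; 1,277,862 required, 1,277,721 in favor — not approved.

Not approved — the B shares did not give the required vote.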